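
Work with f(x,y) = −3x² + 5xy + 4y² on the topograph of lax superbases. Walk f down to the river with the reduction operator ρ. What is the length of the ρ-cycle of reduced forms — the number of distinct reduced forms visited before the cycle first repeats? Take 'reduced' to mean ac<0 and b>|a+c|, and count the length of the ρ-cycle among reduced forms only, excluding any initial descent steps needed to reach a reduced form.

D = 73, ⌊√D⌋ = 8
river: ρ → (4,3,-4)
river: ρ → (-4,5,3)
river: ρ → (3,7,-2)
river: ρ → (-2,5,6)
river: ρ → (6,7,-1)
river: ρ → (-1,7,6)
river: ρ → (6,5,-2)
river: ρ → (-2,7,3)
river: ρ → (3,5,-4)
river: ρ → (-4,3,4)
river: ρ → (4,5,-3)
river: ρ → (-3,7,2)
river: ρ → (2,5,-6)
river: ρ → (-6,7,1)
river: ρ → (1,7,-6)
river: ρ → (-6,5,2)
river: ρ → (2,7,-3)
river: ρ → (-3,5,4)
ρ-cycle length = 18 (tail of 0 descent steps not counted)

18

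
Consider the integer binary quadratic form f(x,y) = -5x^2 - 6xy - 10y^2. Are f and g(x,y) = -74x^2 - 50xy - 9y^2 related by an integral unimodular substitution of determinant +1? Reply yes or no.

D₁ = -164, D₂ = -164
f is negative-definite; reduce −f:
−f: translate: b→-4 (≡6 mod 10), so (5,6,10)→(5,-4,9)
−f: reduced (well bottom): (5,-4,9) with a≤c, −a<b≤a
flip sign back: reduced form of f is (-5,4,-9)
g is negative-definite; reduce −g:
−g: flip: (74,50,9)→(9,-50,74)
−g: translate: b→4 (≡-50 mod 18), so (9,-50,74)→(9,4,5)
−g: flip: (9,4,5)→(5,-4,9)
−g: reduced (well bottom): (5,-4,9) with a≤c, −a<b≤a
flip sign back: reduced form of g is (-5,4,-9)
reduced forms (-5, 4, -9) vs (-5, 4, -9) ⇒ equivalent

yes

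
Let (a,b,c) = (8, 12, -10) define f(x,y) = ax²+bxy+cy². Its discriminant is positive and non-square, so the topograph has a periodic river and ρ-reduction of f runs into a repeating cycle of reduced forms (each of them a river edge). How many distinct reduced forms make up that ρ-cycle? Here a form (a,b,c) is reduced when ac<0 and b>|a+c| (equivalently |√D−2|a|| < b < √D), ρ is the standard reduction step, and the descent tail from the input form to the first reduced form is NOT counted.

D = 464, ⌊√D⌋ = 21
river: ρ → (-10,8,10)
river: ρ → (10,12,-8)
river: ρ → (-8,20,2)
river: ρ → (2,20,-8)
river: ρ → (-8,12,10)
river: ρ → (10,8,-10)
river: ρ → (-10,12,8)
river: ρ → (8,20,-2)
river: ρ → (-2,20,8)
river: ρ → (8,12,-10)
ρ-cycle length = 10 (tail of 0 descent steps not counted)

10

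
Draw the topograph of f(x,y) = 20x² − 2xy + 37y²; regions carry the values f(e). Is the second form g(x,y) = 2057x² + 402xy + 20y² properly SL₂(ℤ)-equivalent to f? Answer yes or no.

D₁ = -2956, D₂ = -2956
f: reduced (well bottom): (20,-2,37) with a≤c, −a<b≤a
g: flip: (2057,402,20)→(20,-402,2057)
g: translate: b→-2 (≡-402 mod 40), so (20,-402,2057)→(20,-2,37)
g: reduced (well bottom): (20,-2,37) with a≤c, −a<b≤a
reduced forms (20, -2, 37) vs (20, -2, 37) ⇒ equivalent

yes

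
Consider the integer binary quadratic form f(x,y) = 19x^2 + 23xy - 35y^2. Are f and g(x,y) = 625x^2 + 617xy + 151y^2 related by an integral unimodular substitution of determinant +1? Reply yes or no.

D₁ = 3189, D₂ = 3189
river cycle of f (length 26): (-35, 47, 7), (7, 51, -21), (-21, 33, 25), (25, 17, -29), (-29, 41, 13), (13, 37, -35), (-35, 33, 15), (15, 27, -41), (-41, 55, 1), (1, 55, -41), … (16 more)
river cycle of g (length 26): (-5, 53, 19), (19, 23, -35), (-35, 47, 7), (7, 51, -21), (-21, 33, 25), (25, 17, -29), (-29, 41, 13), (13, 37, -35), (-35, 33, 15), (15, 27, -41), … (16 more)
cycles coincide ⇒ equivalent

yes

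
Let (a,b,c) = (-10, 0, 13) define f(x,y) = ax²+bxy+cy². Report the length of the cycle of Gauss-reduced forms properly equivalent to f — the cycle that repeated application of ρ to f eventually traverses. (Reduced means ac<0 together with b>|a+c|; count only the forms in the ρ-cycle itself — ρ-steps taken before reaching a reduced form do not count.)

D = 520, ⌊√D⌋ = 22
descent: ρ → (13,0,-10)
descent: ρ → (-10,20,3)  [lands on river]
river: ρ → (3,22,-3)
river: ρ → (-3,20,10)
river: ρ → (10,20,-3)
river: ρ → (-3,22,3)
river: ρ → (3,20,-10)
ρ-cycle length = 6 (tail of 2 descent steps not counted)

6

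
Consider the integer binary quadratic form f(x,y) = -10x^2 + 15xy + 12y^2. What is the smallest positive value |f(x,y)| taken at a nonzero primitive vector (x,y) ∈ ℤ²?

river: ρ → (12,9,-13)
river: ρ → (-13,17,8)
river: ρ → (8,15,-15)
river: ρ → (-15,15,8)
river: ρ → (8,17,-13)
river: ρ → (-13,9,12)
river: ρ → (12,15,-10)
river: ρ → (-10,25,2)
river: ρ → (2,23,-22)
river: ρ → (-22,21,3)
river: ρ → (3,21,-22)
river: ρ → (-22,23,2)
river: ρ → (2,25,-10)
river: ρ → (-10,15,12)
closes: descent 0, river 14
min |a| on river = 2

2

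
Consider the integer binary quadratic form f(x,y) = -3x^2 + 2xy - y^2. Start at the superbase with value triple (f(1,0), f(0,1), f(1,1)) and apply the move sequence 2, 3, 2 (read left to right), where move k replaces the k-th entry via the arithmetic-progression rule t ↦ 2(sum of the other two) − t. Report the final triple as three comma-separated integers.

start (-3,-1,-2) = (f(1,0),f(0,1),f(1,1))
replace slot 2: 2·((-3)+(-2)) − (-1) = -9 → (-3,-9,-2)
replace slot 3: 2·((-3)+(-9)) − (-2) = -22 → (-3,-9,-22)
replace slot 2: 2·((-3)+(-22)) − (-9) = -41 → (-3,-41,-22)

-3,-41,-22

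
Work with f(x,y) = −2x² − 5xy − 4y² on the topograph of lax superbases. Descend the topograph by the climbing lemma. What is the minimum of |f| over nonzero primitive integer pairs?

translate: b→1 (≡5 mod 4), so (2,5,4)→(2,1,1)
flip: (2,1,1)→(1,-1,2)
translate: b→1 (≡-1 mod 2), so (1,-1,2)→(1,1,2)
reduced (well bottom): (1,1,2) with a≤c, −a<b≤a
well minimum |f| = |-1| = 1 (negative-definite)

1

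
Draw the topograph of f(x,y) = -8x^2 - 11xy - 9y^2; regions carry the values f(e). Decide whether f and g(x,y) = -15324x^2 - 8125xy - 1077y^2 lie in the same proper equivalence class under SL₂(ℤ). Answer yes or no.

D₁ = -167, D₂ = -167
f is negative-definite; reduce −f:
−f: translate: b→-5 (≡11 mod 16), so (8,11,9)→(8,-5,6)
−f: flip: (8,-5,6)→(6,5,8)
−f: reduced (well bottom): (6,5,8) with a≤c, −a<b≤a
flip sign back: reduced form of f is (-6,-5,-8)
g is negative-definite; reduce −g:
−g: flip: (15324,8125,1077)→(1077,-8125,15324)
−g: translate: b→491 (≡-8125 mod 2154), so (1077,-8125,15324)→(1077,491,56)
−g: flip: (1077,491,56)→(56,-491,1077)
−g: translate: b→-43 (≡-491 mod 112), so (56,-491,1077)→(56,-43,9)
−g: flip: (56,-43,9)→(9,43,56)
−g: translate: b→7 (≡43 mod 18), so (9,43,56)→(9,7,6)
−g: flip: (9,7,6)→(6,-7,9)
−g: translate: b→5 (≡-7 mod 12), so (6,-7,9)→(6,5,8)
−g: reduced (well bottom): (6,5,8) with a≤c, −a<b≤a
flip sign back: reduced form of g is (-6,-5,-8)
reduced forms (-6, -5, -8) vs (-6, -5, -8) ⇒ equivalent

yes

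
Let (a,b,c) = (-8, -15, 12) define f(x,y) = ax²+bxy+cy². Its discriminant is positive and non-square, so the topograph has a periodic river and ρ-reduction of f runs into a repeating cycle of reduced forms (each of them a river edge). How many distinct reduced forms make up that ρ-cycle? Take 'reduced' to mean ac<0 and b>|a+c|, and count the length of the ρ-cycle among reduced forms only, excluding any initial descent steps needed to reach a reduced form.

D = 609, ⌊√D⌋ = 24
descent: ρ → (12,15,-8)  [lands on river]
river: ρ → (-8,17,10)
river: ρ → (10,23,-2)
river: ρ → (-2,21,21)
river: ρ → (21,21,-2)
river: ρ → (-2,23,10)
river: ρ → (10,17,-8)
river: ρ → (-8,15,12)
river: ρ → (12,9,-11)
river: ρ → (-11,13,10)
river: ρ → (10,7,-14)
river: ρ → (-14,21,3)
river: ρ → (3,21,-14)
river: ρ → (-14,7,10)
river: ρ → (10,13,-11)
river: ρ → (-11,9,12)
ρ-cycle length = 16 (tail of 1 descent step not counted)

16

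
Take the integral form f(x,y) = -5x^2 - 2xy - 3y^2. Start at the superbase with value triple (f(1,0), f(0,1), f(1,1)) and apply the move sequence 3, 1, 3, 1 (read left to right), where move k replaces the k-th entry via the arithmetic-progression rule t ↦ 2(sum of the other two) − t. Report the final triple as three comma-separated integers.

start (-5,-3,-10) = (f(1,0),f(0,1),f(1,1))
replace slot 3: 2·((-5)+(-3)) − (-10) = -6 → (-5,-3,-6)
replace slot 1: 2·((-3)+(-6)) − (-5) = -13 → (-13,-3,-6)
replace slot 3: 2·((-13)+(-3)) − (-6) = -26 → (-13,-3,-26)
replace slot 1: 2·((-3)+(-26)) − (-13) = -45 → (-45,-3,-26)

-45,-3,-26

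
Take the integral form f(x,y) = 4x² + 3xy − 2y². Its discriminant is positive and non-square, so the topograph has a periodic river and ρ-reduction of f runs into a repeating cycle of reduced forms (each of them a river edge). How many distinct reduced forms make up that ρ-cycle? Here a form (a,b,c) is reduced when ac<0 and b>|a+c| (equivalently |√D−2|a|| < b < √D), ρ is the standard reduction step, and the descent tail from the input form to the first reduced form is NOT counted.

D = 41, ⌊√D⌋ = 6
river: ρ → (-2,5,2)
river: ρ → (2,3,-4)
river: ρ → (-4,5,1)
river: ρ → (1,5,-4)
river: ρ → (-4,3,2)
river: ρ → (2,5,-2)
river: ρ → (-2,3,4)
river: ρ → (4,5,-1)
river: ρ → (-1,5,4)
river: ρ → (4,3,-2)
ρ-cycle length = 10 (tail of 0 descent steps not counted)

10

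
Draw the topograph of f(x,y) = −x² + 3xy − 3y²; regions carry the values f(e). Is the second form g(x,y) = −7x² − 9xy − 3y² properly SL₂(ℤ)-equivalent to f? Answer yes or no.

D₁ = -3, D₂ = -3
f is negative-definite; reduce −f:
−f: translate: b→1 (≡-3 mod 2), so (1,-3,3)→(1,1,1)
−f: reduced (well bottom): (1,1,1) with a≤c, −a<b≤a
flip sign back: reduced form of f is (-1,-1,-1)
g is negative-definite; reduce −g:
−g: translate: b→-5 (≡9 mod 14), so (7,9,3)→(7,-5,1)
−g: flip: (7,-5,1)→(1,5,7)
−g: translate: b→1 (≡5 mod 2), so (1,5,7)→(1,1,1)
−g: reduced (well bottom): (1,1,1) with a≤c, −a<b≤a
flip sign back: reduced form of g is (-1,-1,-1)
reduced forms (-1, -1, -1) vs (-1, -1, -1) ⇒ equivalent

yes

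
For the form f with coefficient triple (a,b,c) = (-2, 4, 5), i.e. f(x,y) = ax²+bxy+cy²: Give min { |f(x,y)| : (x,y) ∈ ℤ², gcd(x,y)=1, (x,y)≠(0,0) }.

river: ρ → (5,6,-1)
river: ρ → (-1,6,5)
river: ρ → (5,4,-2)
river: ρ → (-2,4,5)
closes: descent 0, river 4
min |a| on river = 1

1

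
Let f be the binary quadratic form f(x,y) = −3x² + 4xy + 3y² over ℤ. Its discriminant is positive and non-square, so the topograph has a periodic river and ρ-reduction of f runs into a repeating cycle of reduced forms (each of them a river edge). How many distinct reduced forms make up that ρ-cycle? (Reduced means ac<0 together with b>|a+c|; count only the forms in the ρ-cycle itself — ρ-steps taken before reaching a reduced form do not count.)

D = 52, ⌊√D⌋ = 7
river: ρ → (3,2,-4)
river: ρ → (-4,6,1)
river: ρ → (1,6,-4)
river: ρ → (-4,2,3)
river: ρ → (3,4,-3)
river: ρ → (-3,2,4)
river: ρ → (4,6,-1)
river: ρ → (-1,6,4)
river: ρ → (4,2,-3)
river: ρ → (-3,4,3)
ρ-cycle length = 10 (tail of 0 descent steps not counted)

10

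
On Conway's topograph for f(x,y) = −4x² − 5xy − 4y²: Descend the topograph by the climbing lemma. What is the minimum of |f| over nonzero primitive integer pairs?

translate: b→-3 (≡5 mod 8), so (4,5,4)→(4,-3,3)
flip: (4,-3,3)→(3,3,4)
reduced (well bottom): (3,3,4) with a≤c, −a<b≤a
well minimum |f| = |-3| = 3 (negative-definite)

3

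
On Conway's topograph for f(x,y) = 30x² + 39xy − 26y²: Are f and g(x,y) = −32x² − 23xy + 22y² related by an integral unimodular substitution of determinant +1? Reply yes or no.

D₁ = 4641, D₂ = 3345
discriminants differ ⇒ not SL₂(ℤ)-equivalent

no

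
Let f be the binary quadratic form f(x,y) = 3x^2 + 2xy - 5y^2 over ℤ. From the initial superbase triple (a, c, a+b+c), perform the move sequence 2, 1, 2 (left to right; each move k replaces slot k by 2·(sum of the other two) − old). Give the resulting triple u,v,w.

start (3,-5,0) = (f(1,0),f(0,1),f(1,1))
replace slot 2: 2·(3+0) − (-5) = 11 → (3,11,0)
replace slot 1: 2·(11+0) − 3 = 19 → (19,11,0)
replace slot 2: 2·(19+0) − 11 = 27 → (19,27,0)

19,27,0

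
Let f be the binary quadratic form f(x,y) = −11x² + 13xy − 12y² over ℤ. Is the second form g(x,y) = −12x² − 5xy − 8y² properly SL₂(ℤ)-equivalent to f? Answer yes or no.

D₁ = -359, D₂ = -359
f is negative-definite; reduce −f:
−f: translate: b→9 (≡-13 mod 22), so (11,-13,12)→(11,9,10)
−f: flip: (11,9,10)→(10,-9,11)
−f: reduced (well bottom): (10,-9,11) with a≤c, −a<b≤a
flip sign back: reduced form of f is (-10,9,-11)
g is negative-definite; reduce −g:
−g: flip: (12,5,8)→(8,-5,12)
−g: reduced (well bottom): (8,-5,12) with a≤c, −a<b≤a
flip sign back: reduced form of g is (-8,5,-12)
reduced forms (-10, 9, -11) vs (-8, 5, -12) ⇒ inequivalent

no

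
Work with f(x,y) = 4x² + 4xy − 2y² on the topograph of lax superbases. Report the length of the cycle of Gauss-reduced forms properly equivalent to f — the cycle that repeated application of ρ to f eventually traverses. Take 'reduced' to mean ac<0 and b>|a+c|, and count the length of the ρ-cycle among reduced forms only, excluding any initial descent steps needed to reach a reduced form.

D = 48, ⌊√D⌋ = 6
river: ρ → (-2,4,4)
river: ρ → (4,4,-2)
ρ-cycle length = 2 (tail of 0 descent steps not counted)

2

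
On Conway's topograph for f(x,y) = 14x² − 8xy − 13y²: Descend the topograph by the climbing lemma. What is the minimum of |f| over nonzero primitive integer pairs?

descent: ρ → (-13,8,14)  [lands on river]
river: ρ → (14,20,-7)
river: ρ → (-7,22,11)
river: ρ → (11,22,-7)
river: ρ → (-7,20,14)
river: ρ → (14,8,-13)
river: ρ → (-13,18,9)
river: ρ → (9,18,-13)
closes: descent 1, river 8
min |a| on river = 7

7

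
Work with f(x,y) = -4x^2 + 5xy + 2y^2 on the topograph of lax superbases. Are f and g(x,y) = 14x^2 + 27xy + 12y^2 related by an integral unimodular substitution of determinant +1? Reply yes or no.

D₁ = 57, D₂ = 57
river cycle of f (length 6): (2, 7, -1), (-1, 7, 2), (2, 5, -4), (-4, 3, 3), (3, 3, -4), (-4, 5, 2)
river cycle of g (length 6): (-1, 7, 2), (2, 5, -4), (-4, 3, 3), (3, 3, -4), (-4, 5, 2), (2, 7, -1)
cycles coincide ⇒ equivalent

yes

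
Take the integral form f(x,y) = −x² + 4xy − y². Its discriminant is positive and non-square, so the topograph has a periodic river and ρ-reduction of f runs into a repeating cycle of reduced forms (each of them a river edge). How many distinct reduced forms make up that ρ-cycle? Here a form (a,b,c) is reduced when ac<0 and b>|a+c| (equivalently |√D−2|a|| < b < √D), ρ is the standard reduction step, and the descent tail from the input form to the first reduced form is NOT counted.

D = 12, ⌊√D⌋ = 3
descent: ρ → (-1,2,2)  [lands on river]
river: ρ → (2,2,-1)
ρ-cycle length = 2 (tail of 1 descent step not counted)

2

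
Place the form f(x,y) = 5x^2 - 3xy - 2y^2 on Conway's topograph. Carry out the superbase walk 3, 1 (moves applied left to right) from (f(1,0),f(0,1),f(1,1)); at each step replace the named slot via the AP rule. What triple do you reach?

start (5,-2,0) = (f(1,0),f(0,1),f(1,1))
replace slot 3: 2·(5+(-2)) − 0 = 6 → (5,-2,6)
replace slot 1: 2·((-2)+6) − 5 = 3 → (3,-2,6)

3,-2,6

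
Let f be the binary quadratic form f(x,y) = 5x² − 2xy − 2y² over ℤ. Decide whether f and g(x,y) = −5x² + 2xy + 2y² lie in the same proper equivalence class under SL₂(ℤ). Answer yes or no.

D₁ = 44, D₂ = 44
river cycle of f (length 2): (-2, 6, 1), (1, 6, -2)
river cycle of g (length 2): (2, 6, -1), (-1, 6, 2)
cycles differ ⇒ inequivalent

no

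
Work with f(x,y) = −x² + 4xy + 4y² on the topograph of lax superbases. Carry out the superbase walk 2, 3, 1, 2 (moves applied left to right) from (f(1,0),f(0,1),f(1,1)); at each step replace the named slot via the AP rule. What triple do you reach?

start (-1,4,7) = (f(1,0),f(0,1),f(1,1))
replace slot 2: 2·((-1)+7) − 4 = 8 → (-1,8,7)
replace slot 3: 2·((-1)+8) − 7 = 7 → (-1,8,7)
replace slot 1: 2·(8+7) − (-1) = 31 → (31,8,7)
replace slot 2: 2·(31+7) − 8 = 68 → (31,68,7)

31,68,7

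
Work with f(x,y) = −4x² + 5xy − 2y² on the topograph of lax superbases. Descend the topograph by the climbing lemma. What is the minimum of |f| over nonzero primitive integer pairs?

translate: b→3 (≡-5 mod 8), so (4,-5,2)→(4,3,1)
flip: (4,3,1)→(1,-3,4)
translate: b→1 (≡-3 mod 2), so (1,-3,4)→(1,1,2)
reduced (well bottom): (1,1,2) with a≤c, −a<b≤a
well minimum |f| = |-1| = 1 (negative-definite)

1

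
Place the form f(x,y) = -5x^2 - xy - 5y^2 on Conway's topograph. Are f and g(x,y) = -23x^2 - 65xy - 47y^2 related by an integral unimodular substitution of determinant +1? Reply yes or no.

D₁ = -99, D₂ = -99
f is negative-definite; reduce −f:
−f: reduced (well bottom): (5,1,5) with a≤c, −a<b≤a
flip sign back: reduced form of f is (-5,-1,-5)
g is negative-definite; reduce −g:
−g: translate: b→19 (≡65 mod 46), so (23,65,47)→(23,19,5)
−g: flip: (23,19,5)→(5,-19,23)
−g: translate: b→1 (≡-19 mod 10), so (5,-19,23)→(5,1,5)
−g: reduced (well bottom): (5,1,5) with a≤c, −a<b≤a
flip sign back: reduced form of g is (-5,-1,-5)
reduced forms (-5, -1, -5) vs (-5, -1, -5) ⇒ equivalent

yes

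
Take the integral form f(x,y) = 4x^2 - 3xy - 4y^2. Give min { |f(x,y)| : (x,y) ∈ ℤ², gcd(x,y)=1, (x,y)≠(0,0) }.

descent: ρ → (-4,3,4)  [lands on river]
river: ρ → (4,5,-3)
river: ρ → (-3,7,2)
river: ρ → (2,5,-6)
river: ρ → (-6,7,1)
river: ρ → (1,7,-6)
river: ρ → (-6,5,2)
river: ρ → (2,7,-3)
river: ρ → (-3,5,4)
river: ρ → (4,3,-4)
river: ρ → (-4,5,3)
river: ρ → (3,7,-2)
river: ρ → (-2,5,6)
river: ρ → (6,7,-1)
river: ρ → (-1,7,6)
river: ρ → (6,5,-2)
river: ρ → (-2,7,3)
river: ρ → (3,5,-4)
closes: descent 1, river 18
min |a| on river = 1

1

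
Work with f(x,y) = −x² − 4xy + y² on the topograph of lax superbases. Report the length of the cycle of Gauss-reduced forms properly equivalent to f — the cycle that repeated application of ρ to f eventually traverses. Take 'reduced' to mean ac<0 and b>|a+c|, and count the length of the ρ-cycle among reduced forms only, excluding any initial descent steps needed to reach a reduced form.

D = 20, ⌊√D⌋ = 4
descent: ρ → (1,4,-1)  [lands on river]
river: ρ → (-1,4,1)
ρ-cycle length = 2 (tail of 1 descent step not counted)

2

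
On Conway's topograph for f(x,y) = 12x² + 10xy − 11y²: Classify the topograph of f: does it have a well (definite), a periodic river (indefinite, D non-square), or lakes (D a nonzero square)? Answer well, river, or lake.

D = b²−4ac = 10² − 4·12·(-11) = 628
D > 0 non-square ⇒ indefinite ⇒ periodic river

river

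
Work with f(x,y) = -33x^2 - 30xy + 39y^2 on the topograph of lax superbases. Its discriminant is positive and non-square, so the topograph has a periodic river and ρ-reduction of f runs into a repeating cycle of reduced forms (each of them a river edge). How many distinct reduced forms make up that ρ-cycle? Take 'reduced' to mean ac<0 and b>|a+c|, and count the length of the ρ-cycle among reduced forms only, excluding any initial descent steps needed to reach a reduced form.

D = 6048, ⌊√D⌋ = 77
descent: ρ → (39,30,-33)  [lands on river]
river: ρ → (-33,36,36)
river: ρ → (36,36,-33)
river: ρ → (-33,30,39)
river: ρ → (39,48,-24)
river: ρ → (-24,48,39)
ρ-cycle length = 6 (tail of 1 descent step not counted)

6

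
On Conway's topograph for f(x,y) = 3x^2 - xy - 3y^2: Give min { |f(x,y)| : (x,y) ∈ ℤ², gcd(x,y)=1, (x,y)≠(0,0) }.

descent: ρ → (-3,1,3)  [lands on river]
river: ρ → (3,5,-1)
river: ρ → (-1,5,3)
river: ρ → (3,1,-3)
river: ρ → (-3,5,1)
river: ρ → (1,5,-3)
closes: descent 1, river 6
min |a| on river = 1

1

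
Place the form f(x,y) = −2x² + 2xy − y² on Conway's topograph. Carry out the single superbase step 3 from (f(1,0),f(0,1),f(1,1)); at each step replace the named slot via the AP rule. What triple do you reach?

start (-2,-1,-1) = (f(1,0),f(0,1),f(1,1))
replace slot 3: 2·((-2)+(-1)) − (-1) = -5 → (-2,-1,-5)

-2,-1,-5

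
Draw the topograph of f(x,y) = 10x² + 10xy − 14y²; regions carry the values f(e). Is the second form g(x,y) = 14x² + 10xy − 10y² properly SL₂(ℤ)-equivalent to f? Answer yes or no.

D₁ = 660, D₂ = 660
river cycle of f (length 4): (-14, 18, 6), (6, 18, -14), (-14, 10, 10), (10, 10, -14)
river cycle of g (length 4): (-10, 10, 14), (14, 18, -6), (-6, 18, 14), (14, 10, -10)
cycles differ ⇒ inequivalent

no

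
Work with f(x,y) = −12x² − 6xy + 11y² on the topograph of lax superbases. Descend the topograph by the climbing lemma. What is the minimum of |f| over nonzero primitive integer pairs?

descent: ρ → (11,6,-12)  [lands on river]
river: ρ → (-12,18,5)
river: ρ → (5,22,-4)
river: ρ → (-4,18,15)
river: ρ → (15,12,-7)
river: ρ → (-7,16,11)
closes: descent 1, river 6
min |a| on river = 4

4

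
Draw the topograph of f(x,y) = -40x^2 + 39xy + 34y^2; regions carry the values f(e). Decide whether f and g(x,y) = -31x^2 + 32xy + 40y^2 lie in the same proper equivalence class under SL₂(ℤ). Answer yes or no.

D₁ = 6961, D₂ = 5984
discriminants differ ⇒ not SL₂(ℤ)-equivalent

no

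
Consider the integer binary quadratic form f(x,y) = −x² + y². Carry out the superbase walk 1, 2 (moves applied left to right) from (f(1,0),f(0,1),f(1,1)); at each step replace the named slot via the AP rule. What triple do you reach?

start (-1,1,0) = (f(1,0),f(0,1),f(1,1))
replace slot 1: 2·(1+0) − (-1) = 3 → (3,1,0)
replace slot 2: 2·(3+0) − 1 = 5 → (3,5,0)

3,5,0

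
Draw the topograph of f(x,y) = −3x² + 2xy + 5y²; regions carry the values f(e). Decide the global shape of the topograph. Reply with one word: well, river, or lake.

D = b²−4ac = 2² − 4·(-3)·5 = 64
D = 8² is a perfect square ⇒ form factors over ℤ ⇒ lakes

lake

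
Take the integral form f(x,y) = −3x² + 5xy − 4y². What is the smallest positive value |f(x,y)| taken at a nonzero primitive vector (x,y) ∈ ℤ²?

translate: b→1 (≡-5 mod 6), so (3,-5,4)→(3,1,2)
flip: (3,1,2)→(2,-1,3)
reduced (well bottom): (2,-1,3) with a≤c, −a<b≤a
well minimum |f| = |-2| = 2 (negative-definite)

2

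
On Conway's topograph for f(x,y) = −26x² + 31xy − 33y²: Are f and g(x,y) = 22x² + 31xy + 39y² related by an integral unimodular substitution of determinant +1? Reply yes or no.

D₁ = -2471, D₂ = -2471
f is negative-definite; reduce −f:
−f: translate: b→21 (≡-31 mod 52), so (26,-31,33)→(26,21,28)
−f: reduced (well bottom): (26,21,28) with a≤c, −a<b≤a
flip sign back: reduced form of f is (-26,-21,-28)
g: translate: b→-13 (≡31 mod 44), so (22,31,39)→(22,-13,30)
g: reduced (well bottom): (22,-13,30) with a≤c, −a<b≤a
reduced forms (-26, -21, -28) vs (22, -13, 30) ⇒ inequivalent

no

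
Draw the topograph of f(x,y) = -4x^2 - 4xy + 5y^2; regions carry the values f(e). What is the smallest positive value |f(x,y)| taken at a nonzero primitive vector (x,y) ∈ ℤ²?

descent: ρ → (5,4,-4)  [lands on river]
river: ρ → (-4,4,5)
river: ρ → (5,6,-3)
river: ρ → (-3,6,5)
closes: descent 1, river 4
min |a| on river = 3

3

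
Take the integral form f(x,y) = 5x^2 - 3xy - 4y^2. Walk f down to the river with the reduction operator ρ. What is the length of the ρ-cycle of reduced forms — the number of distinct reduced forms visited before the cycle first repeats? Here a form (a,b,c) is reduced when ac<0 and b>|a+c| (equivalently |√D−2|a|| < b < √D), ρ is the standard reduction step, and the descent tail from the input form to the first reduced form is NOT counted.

D = 89, ⌊√D⌋ = 9
descent: ρ → (-4,3,5)  [lands on river]
river: ρ → (5,7,-2)
river: ρ → (-2,9,1)
river: ρ → (1,9,-2)
river: ρ → (-2,7,5)
river: ρ → (5,3,-4)
river: ρ → (-4,5,4)
river: ρ → (4,3,-5)
river: ρ → (-5,7,2)
river: ρ → (2,9,-1)
river: ρ → (-1,9,2)
river: ρ → (2,7,-5)
river: ρ → (-5,3,4)
river: ρ → (4,5,-4)
ρ-cycle length = 14 (tail of 1 descent step not counted)

14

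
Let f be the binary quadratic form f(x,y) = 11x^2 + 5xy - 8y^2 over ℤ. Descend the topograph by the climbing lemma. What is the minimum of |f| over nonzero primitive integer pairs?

river: ρ → (-8,11,8)
river: ρ → (8,5,-11)
river: ρ → (-11,17,2)
river: ρ → (2,19,-2)
river: ρ → (-2,17,11)
river: ρ → (11,5,-8)
closes: descent 0, river 6
min |a| on river = 2

2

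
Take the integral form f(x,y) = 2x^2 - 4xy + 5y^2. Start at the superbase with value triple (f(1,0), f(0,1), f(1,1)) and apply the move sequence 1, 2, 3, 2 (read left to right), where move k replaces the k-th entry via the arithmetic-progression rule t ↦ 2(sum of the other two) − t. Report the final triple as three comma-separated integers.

start (2,5,3) = (f(1,0),f(0,1),f(1,1))
replace slot 1: 2·(5+3) − 2 = 14 → (14,5,3)
replace slot 2: 2·(14+3) − 5 = 29 → (14,29,3)
replace slot 3: 2·(14+29) − 3 = 83 → (14,29,83)
replace slot 2: 2·(14+83) − 29 = 165 → (14,165,83)

14,165,83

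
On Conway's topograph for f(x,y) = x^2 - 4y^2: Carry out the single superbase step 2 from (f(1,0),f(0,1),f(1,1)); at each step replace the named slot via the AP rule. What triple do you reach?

start (1,-4,-3) = (f(1,0),f(0,1),f(1,1))
replace slot 2: 2·(1+(-3)) − (-4) = 0 → (1,0,-3)

1,0,-3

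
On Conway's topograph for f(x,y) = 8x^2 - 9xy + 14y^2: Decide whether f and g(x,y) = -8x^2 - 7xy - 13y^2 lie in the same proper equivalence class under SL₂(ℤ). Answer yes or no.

D₁ = -367, D₂ = -367
f: translate: b→7 (≡-9 mod 16), so (8,-9,14)→(8,7,13)
f: reduced (well bottom): (8,7,13) with a≤c, −a<b≤a
g is negative-definite; reduce −g:
−g: reduced (well bottom): (8,7,13) with a≤c, −a<b≤a
flip sign back: reduced form of g is (-8,-7,-13)
reduced forms (8, 7, 13) vs (-8, -7, -13) ⇒ inequivalent

no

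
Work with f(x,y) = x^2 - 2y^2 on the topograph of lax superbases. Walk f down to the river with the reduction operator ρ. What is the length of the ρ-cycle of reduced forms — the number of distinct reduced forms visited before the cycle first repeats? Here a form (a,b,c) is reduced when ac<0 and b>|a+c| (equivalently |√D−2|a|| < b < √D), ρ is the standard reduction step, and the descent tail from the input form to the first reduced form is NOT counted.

D = 8, ⌊√D⌋ = 2
descent: ρ → (-2,0,1)
descent: ρ → (1,2,-1)  [lands on river]
river: ρ → (-1,2,1)
ρ-cycle length = 2 (tail of 2 descent steps not counted)

2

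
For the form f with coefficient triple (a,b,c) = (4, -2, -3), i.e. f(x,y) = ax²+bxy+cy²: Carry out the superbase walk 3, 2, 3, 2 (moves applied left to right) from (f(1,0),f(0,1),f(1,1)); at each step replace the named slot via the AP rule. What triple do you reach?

start (4,-3,-1) = (f(1,0),f(0,1),f(1,1))
replace slot 3: 2·(4+(-3)) − (-1) = 3 → (4,-3,3)
replace slot 2: 2·(4+3) − (-3) = 17 → (4,17,3)
replace slot 3: 2·(4+17) − 3 = 39 → (4,17,39)
replace slot 2: 2·(4+39) − 17 = 69 → (4,69,39)

4,69,39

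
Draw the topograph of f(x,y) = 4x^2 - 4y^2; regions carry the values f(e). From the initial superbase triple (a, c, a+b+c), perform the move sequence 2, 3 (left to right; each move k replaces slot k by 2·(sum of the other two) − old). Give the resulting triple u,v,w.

start (4,-4,0) = (f(1,0),f(0,1),f(1,1))
replace slot 2: 2·(4+0) − (-4) = 12 → (4,12,0)
replace slot 3: 2·(4+12) − 0 = 32 → (4,12,32)

4,12,32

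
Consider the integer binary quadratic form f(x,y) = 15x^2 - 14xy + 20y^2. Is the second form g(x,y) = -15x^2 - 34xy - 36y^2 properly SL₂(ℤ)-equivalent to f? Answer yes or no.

D₁ = -1004, D₂ = -1004
f: reduced (well bottom): (15,-14,20) with a≤c, −a<b≤a
g is negative-definite; reduce −g:
−g: translate: b→4 (≡34 mod 30), so (15,34,36)→(15,4,17)
−g: reduced (well bottom): (15,4,17) with a≤c, −a<b≤a
flip sign back: reduced form of g is (-15,-4,-17)
reduced forms (15, -14, 20) vs (-15, -4, -17) ⇒ inequivalent

no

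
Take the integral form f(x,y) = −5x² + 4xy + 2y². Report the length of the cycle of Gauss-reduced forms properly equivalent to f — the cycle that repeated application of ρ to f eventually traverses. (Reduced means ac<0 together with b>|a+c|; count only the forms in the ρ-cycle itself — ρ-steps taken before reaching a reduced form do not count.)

D = 56, ⌊√D⌋ = 7
river: ρ → (2,4,-5)
river: ρ → (-5,6,1)
river: ρ → (1,6,-5)
river: ρ → (-5,4,2)
ρ-cycle length = 4 (tail of 0 descent steps not counted)

4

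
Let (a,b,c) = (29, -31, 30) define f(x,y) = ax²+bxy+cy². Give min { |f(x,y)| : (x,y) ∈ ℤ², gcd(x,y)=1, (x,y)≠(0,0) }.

translate: b→27 (≡-31 mod 58), so (29,-31,30)→(29,27,28)
flip: (29,27,28)→(28,-27,29)
reduced (well bottom): (28,-27,29) with a≤c, −a<b≤a
well minimum = a = 28

28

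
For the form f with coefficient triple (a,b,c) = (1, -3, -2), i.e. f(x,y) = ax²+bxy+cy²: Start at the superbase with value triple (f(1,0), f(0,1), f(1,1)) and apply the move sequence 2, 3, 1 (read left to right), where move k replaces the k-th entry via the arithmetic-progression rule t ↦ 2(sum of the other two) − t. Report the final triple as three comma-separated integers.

start (1,-2,-4) = (f(1,0),f(0,1),f(1,1))
replace slot 2: 2·(1+(-4)) − (-2) = -4 → (1,-4,-4)
replace slot 3: 2·(1+(-4)) − (-4) = -2 → (1,-4,-2)
replace slot 1: 2·((-4)+(-2)) − 1 = -13 → (-13,-4,-2)

-13,-4,-2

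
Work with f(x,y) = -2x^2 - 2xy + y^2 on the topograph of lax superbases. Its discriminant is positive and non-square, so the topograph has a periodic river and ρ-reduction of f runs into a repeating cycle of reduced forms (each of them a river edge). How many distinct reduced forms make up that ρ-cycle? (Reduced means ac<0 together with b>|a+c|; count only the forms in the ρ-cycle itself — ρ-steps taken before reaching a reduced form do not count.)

D = 12, ⌊√D⌋ = 3
descent: ρ → (1,2,-2)  [lands on river]
river: ρ → (-2,2,1)
ρ-cycle length = 2 (tail of 1 descent step not counted)

2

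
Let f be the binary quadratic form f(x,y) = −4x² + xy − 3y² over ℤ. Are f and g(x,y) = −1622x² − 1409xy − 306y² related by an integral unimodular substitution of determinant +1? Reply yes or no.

D₁ = -47, D₂ = -47
f is negative-definite; reduce −f:
−f: flip: (4,-1,3)→(3,1,4)
−f: reduced (well bottom): (3,1,4) with a≤c, −a<b≤a
flip sign back: reduced form of f is (-3,-1,-4)
g is negative-definite; reduce −g:
−g: flip: (1622,1409,306)→(306,-1409,1622)
−g: translate: b→-185 (≡-1409 mod 612), so (306,-1409,1622)→(306,-185,28)
−g: flip: (306,-185,28)→(28,185,306)
−g: translate: b→17 (≡185 mod 56), so (28,185,306)→(28,17,3)
−g: flip: (28,17,3)→(3,-17,28)
−g: translate: b→1 (≡-17 mod 6), so (3,-17,28)→(3,1,4)
−g: reduced (well bottom): (3,1,4) with a≤c, −a<b≤a
flip sign back: reduced form of g is (-3,-1,-4)
reduced forms (-3, -1, -4) vs (-3, -1, -4) ⇒ equivalent

yes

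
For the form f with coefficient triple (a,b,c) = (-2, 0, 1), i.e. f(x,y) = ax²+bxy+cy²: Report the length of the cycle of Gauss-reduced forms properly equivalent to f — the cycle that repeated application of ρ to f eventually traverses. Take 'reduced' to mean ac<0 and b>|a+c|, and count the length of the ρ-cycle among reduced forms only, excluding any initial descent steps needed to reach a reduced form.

D = 8, ⌊√D⌋ = 2
descent: ρ → (1,2,-1)  [lands on river]
river: ρ → (-1,2,1)
ρ-cycle length = 2 (tail of 1 descent step not counted)

2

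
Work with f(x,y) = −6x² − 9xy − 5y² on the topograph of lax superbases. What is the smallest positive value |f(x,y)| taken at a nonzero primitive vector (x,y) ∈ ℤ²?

translate: b→-3 (≡9 mod 12), so (6,9,5)→(6,-3,2)
flip: (6,-3,2)→(2,3,6)
translate: b→-1 (≡3 mod 4), so (2,3,6)→(2,-1,5)
reduced (well bottom): (2,-1,5) with a≤c, −a<b≤a
well minimum |f| = |-2| = 2 (negative-definite)

2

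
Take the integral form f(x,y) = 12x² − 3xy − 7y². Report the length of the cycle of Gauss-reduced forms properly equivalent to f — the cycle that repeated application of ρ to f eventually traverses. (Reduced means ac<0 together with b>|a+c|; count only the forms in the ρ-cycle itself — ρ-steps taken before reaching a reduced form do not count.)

D = 345, ⌊√D⌋ = 18
descent: ρ → (-7,17,2)  [lands on river]
river: ρ → (2,15,-15)
river: ρ → (-15,15,2)
river: ρ → (2,17,-7)
river: ρ → (-7,11,8)
river: ρ → (8,5,-10)
river: ρ → (-10,15,3)
river: ρ → (3,15,-10)
river: ρ → (-10,5,8)
river: ρ → (8,11,-7)
ρ-cycle length = 10 (tail of 1 descent step not counted)

10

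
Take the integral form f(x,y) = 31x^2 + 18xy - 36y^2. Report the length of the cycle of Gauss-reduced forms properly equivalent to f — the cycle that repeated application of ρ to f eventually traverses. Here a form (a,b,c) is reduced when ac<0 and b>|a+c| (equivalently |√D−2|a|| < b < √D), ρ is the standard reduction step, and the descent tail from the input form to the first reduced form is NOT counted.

D = 4788, ⌊√D⌋ = 69
river: ρ → (-36,54,13)
river: ρ → (13,50,-44)
river: ρ → (-44,38,19)
river: ρ → (19,38,-44)
river: ρ → (-44,50,13)
river: ρ → (13,54,-36)
river: ρ → (-36,18,31)
river: ρ → (31,44,-23)
river: ρ → (-23,48,27)
river: ρ → (27,60,-11)
river: ρ → (-11,50,52)
river: ρ → (52,54,-9)
river: ρ → (-9,54,52)
river: ρ → (52,50,-11)
river: ρ → (-11,60,27)
river: ρ → (27,48,-23)
river: ρ → (-23,44,31)
river: ρ → (31,18,-36)
ρ-cycle length = 18 (tail of 0 descent steps not counted)

18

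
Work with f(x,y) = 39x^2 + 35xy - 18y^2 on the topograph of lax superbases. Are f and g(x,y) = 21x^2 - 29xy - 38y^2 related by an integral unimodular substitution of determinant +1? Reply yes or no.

D₁ = 4033, D₂ = 4033
river cycle of f (length 82): (-18, 37, 37), (37, 37, -18), (-18, 35, 39), (39, 43, -14), (-14, 41, 42), (42, 43, -13), (-13, 61, 6), (6, 59, -23), (-23, 33, 32), (32, 31, -24), … (72 more)
river cycle of g (length 82): (-38, 29, 21), (21, 55, -12), (-12, 41, 49), (49, 57, -4), (-4, 63, 4), (4, 57, -49), (-49, 41, 12), (12, 55, -21), (-21, 29, 38), (38, 47, -12), … (72 more)
cycles differ ⇒ inequivalent

no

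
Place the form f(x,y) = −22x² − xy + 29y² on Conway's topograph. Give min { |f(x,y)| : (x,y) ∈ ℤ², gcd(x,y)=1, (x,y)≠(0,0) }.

descent: ρ → (29,1,-22)
descent: ρ → (-22,43,8)  [lands on river]
river: ρ → (8,37,-37)
river: ρ → (-37,37,8)
river: ρ → (8,43,-22)
river: ρ → (-22,45,6)
river: ρ → (6,39,-43)
river: ρ → (-43,47,2)
river: ρ → (2,49,-19)
river: ρ → (-19,27,24)
river: ρ → (24,21,-22)
river: ρ → (-22,23,23)
river: ρ → (23,23,-22)
river: ρ → (-22,21,24)
river: ρ → (24,27,-19)
river: ρ → (-19,49,2)
river: ρ → (2,47,-43)
river: ρ → (-43,39,6)
river: ρ → (6,45,-22)
closes: descent 2, river 18
min |a| on river = 2

2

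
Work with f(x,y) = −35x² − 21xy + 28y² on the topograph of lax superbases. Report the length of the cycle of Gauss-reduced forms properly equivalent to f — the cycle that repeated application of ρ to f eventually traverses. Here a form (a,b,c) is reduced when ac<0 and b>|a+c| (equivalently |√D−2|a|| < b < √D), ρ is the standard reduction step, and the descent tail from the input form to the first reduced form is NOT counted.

D = 4361, ⌊√D⌋ = 66
descent: ρ → (28,21,-35)  [lands on river]
river: ρ → (-35,49,14)
river: ρ → (14,63,-7)
river: ρ → (-7,63,14)
river: ρ → (14,49,-35)
river: ρ → (-35,21,28)
river: ρ → (28,35,-28)
river: ρ → (-28,21,35)
river: ρ → (35,49,-14)
river: ρ → (-14,63,7)
river: ρ → (7,63,-14)
river: ρ → (-14,49,35)
river: ρ → (35,21,-28)
river: ρ → (-28,35,28)
ρ-cycle length = 14 (tail of 1 descent step not counted)

14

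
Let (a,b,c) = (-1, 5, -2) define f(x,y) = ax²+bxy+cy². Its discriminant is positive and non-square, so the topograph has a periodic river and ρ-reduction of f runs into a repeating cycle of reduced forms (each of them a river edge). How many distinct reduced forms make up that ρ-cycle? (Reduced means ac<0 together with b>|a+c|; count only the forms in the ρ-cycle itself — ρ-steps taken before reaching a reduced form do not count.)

D = 17, ⌊√D⌋ = 4
descent: ρ → (-2,3,1)  [lands on river]
river: ρ → (1,3,-2)
river: ρ → (-2,1,2)
river: ρ → (2,3,-1)
river: ρ → (-1,3,2)
river: ρ → (2,1,-2)
ρ-cycle length = 6 (tail of 1 descent step not counted)

6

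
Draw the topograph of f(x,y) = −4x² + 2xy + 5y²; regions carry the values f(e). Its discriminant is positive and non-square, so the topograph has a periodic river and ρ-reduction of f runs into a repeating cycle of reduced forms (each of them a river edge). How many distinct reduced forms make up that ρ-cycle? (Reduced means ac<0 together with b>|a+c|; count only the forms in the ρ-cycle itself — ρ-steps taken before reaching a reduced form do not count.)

D = 84, ⌊√D⌋ = 9
river: ρ → (5,8,-1)
river: ρ → (-1,8,5)
river: ρ → (5,2,-4)
river: ρ → (-4,6,3)
river: ρ → (3,6,-4)
river: ρ → (-4,2,5)
ρ-cycle length = 6 (tail of 0 descent steps not counted)

6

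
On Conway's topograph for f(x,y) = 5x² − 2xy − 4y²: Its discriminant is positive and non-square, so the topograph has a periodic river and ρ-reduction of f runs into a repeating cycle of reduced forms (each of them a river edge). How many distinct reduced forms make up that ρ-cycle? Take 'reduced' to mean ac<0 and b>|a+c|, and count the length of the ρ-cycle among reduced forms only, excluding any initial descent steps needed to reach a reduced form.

D = 84, ⌊√D⌋ = 9
descent: ρ → (-4,2,5)  [lands on river]
river: ρ → (5,8,-1)
river: ρ → (-1,8,5)
river: ρ → (5,2,-4)
river: ρ → (-4,6,3)
river: ρ → (3,6,-4)
ρ-cycle length = 6 (tail of 1 descent step not counted)

6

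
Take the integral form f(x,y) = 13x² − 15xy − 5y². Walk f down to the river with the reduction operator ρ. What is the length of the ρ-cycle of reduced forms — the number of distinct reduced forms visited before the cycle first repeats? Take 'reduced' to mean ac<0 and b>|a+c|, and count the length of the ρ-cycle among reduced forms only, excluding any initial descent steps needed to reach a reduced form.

D = 485, ⌊√D⌋ = 22
descent: ρ → (-5,15,13)  [lands on river]
river: ρ → (13,11,-7)
river: ρ → (-7,17,7)
river: ρ → (7,11,-13)
river: ρ → (-13,15,5)
river: ρ → (5,15,-13)
river: ρ → (-13,11,7)
river: ρ → (7,17,-7)
river: ρ → (-7,11,13)
river: ρ → (13,15,-5)
ρ-cycle length = 10 (tail of 1 descent step not counted)

10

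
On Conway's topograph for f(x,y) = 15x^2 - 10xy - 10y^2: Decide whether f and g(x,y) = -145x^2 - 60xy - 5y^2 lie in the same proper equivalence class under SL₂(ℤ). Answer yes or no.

D₁ = 700, D₂ = 700
river cycle of f (length 4): (-10, 10, 15), (15, 20, -5), (-5, 20, 15), (15, 10, -10)
river cycle of g (length 4): (-5, 20, 15), (15, 10, -10), (-10, 10, 15), (15, 20, -5)
cycles coincide ⇒ equivalent

yes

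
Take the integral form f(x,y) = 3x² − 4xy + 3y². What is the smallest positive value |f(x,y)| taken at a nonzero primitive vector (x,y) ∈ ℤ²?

translate: b→2 (≡-4 mod 6), so (3,-4,3)→(3,2,2)
flip: (3,2,2)→(2,-2,3)
translate: b→2 (≡-2 mod 4), so (2,-2,3)→(2,2,3)
reduced (well bottom): (2,2,3) with a≤c, −a<b≤a
well minimum = a = 2

2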